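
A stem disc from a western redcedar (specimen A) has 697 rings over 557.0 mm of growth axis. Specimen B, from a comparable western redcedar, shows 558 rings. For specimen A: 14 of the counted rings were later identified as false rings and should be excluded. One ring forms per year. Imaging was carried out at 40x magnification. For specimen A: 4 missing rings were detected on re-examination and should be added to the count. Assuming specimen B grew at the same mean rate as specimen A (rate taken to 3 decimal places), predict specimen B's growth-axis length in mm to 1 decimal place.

Specimen A: after corrections the count is 697 − 14 + 4 = 687 rings.
A: 557.0 mm over 687 years gives 557.0 / 687 ≈ 0.811 mm/year.
Length of B = 0.811 × 558 = 452.5 mm.

452.5 mm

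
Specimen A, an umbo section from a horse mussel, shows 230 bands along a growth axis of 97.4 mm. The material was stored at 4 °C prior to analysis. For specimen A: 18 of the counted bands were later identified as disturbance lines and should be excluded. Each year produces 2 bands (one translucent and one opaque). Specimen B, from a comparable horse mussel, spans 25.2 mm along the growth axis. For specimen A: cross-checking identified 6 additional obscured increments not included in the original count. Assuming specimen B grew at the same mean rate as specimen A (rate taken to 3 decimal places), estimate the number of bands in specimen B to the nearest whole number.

Specimen A: true band count = 230 − 18 + 6 = 218.
Specimen A: 218 bands at 2 per year is 218 / 2 = 109 years.
A: Extension rate ≈ 97.4 / 109 = 0.894 mm/yr.
Specimen B: 25.2 mm / 0.894 mm per year = 28.19 years; at 2 bands per year that is 28.19 × 2 ≈ 56 bands.

56 bands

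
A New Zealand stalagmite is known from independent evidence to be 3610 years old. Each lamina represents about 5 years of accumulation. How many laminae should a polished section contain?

722 laminae

Expected laminae: 3610 / 5 = 722.
So 722 laminae should be present.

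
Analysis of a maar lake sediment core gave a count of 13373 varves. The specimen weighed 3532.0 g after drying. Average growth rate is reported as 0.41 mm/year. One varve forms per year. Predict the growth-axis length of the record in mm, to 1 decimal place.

The record spans 13373 years at 0.41 mm per year.
13373 years at 0.41 mm/year gives 0.41 × 13373 = 5482.9 mm.

5482.9 mm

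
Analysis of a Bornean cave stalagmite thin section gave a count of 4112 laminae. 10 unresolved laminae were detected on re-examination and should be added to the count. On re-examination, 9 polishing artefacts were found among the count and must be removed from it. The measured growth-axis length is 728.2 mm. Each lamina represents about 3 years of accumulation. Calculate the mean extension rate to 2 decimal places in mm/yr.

0.06 mm/yr

Adjusted count: 4112 − 9 + 10 = 4113 laminae.
4113 laminae at 3 years each span 4113 × 3 = 12339 years.
728.2 mm over 12339 years gives 728.2 / 12339 ≈ 0.06 mm/yr.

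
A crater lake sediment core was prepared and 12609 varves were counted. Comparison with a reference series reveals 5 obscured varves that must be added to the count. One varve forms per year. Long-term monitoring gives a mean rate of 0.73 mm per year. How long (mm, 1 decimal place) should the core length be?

9208.2 mm

Adjusted count: 12609 + 5 = 12614 varves.
Predicted length = 0.73 mm/year × 12614 years = 9208.2 mm.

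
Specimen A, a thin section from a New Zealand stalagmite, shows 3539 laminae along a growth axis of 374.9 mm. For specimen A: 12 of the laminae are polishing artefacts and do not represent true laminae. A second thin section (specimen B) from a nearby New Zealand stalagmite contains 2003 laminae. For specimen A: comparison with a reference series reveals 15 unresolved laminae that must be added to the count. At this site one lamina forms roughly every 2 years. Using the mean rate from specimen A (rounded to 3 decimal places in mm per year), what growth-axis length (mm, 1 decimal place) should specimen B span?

212.3 mm

Specimen A: after corrections the count is 3539 − 12 + 15 = 3542 laminae.
Specimen A: 3542 laminae at 2 years each span 3542 × 2 = 7084 years.
A: Extension rate ≈ 374.9 / 7084 = 0.053 mm/yr.
Specimen B: multiplying by 2 years per lamina: 2003 × 2 = 4006 years. Length of B = 0.053 × 4006 = 212.3 mm.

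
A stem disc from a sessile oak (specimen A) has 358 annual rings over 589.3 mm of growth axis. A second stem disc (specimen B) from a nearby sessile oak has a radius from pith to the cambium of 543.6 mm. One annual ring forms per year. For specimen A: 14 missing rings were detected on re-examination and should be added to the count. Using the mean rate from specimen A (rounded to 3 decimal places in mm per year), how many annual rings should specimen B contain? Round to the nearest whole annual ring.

Specimen A: after corrections the count is 358 + 14 = 372 annual rings.
A: Extension rate ≈ 589.3 / 372 = 1.584 mm/yr.
B spans 543.6 / 1.584 = 343.18 years ≈ 343 annual rings.

343 annual rings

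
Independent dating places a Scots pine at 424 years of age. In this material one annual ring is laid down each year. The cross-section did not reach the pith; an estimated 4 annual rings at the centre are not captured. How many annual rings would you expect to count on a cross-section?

At one annual ring per year, 424 years correspond to 424 annual rings.
424 − 4 missed = 420 annual rings expected in the prepared section.

420 annual rings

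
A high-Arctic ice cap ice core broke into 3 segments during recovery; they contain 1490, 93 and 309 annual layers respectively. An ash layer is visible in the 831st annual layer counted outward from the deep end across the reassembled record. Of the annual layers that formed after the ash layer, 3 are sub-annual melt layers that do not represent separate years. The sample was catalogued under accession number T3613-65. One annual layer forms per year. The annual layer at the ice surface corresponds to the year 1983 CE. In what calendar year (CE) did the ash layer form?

925 CE

Total annual layers = 1490 + 93 + 309 = 1892.
The ash layer sits at annual layer 831 from the deep end, so 1892 − 831 = 1061 annual layers formed after it.
Excluding 3 false annual layers: 1061 − 3 = 1058.
Counting back 1058 years from 1983 CE places the ash layer in 1983 − 1058 = 925 CE.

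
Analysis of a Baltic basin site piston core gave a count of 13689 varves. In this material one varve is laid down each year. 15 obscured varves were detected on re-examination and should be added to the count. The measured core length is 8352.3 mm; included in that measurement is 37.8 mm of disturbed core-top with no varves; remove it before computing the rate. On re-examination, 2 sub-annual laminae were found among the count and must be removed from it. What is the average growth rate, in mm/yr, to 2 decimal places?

True varve count = 13689 − 2 + 15 = 13702.
The growth record spans 8352.3 − 37.8 = 8314.5 mm.
Extension rate ≈ 8314.5 / 13702 = 0.61 mm/yr.

0.61 mm/yr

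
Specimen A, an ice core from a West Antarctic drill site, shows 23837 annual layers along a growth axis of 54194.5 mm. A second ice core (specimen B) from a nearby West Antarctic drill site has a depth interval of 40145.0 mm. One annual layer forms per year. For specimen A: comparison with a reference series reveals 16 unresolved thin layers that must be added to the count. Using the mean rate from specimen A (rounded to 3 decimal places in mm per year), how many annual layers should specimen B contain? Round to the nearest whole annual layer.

Specimen A: after corrections the count is 23837 + 16 = 23853 annual layers.
A: Extension rate ≈ 54194.5 / 23853 = 2.272 mm per year.
B spans 40145.0 / 2.272 = 17669.45 years ≈ 17669 annual layers.

17669 annual layers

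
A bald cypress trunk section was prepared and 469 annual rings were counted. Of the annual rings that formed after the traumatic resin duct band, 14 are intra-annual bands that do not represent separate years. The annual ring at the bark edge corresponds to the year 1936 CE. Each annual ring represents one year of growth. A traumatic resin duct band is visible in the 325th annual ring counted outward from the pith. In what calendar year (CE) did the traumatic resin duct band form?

1806 CE

Between annual ring 325 and the bark edge there are 469 − 325 = 144 annual rings.
144 − 14 false = 130 true annual rings after the traumatic resin duct band.
Counting back 130 years from 1936 CE places the traumatic resin duct band in 1936 − 130 = 1806 CE.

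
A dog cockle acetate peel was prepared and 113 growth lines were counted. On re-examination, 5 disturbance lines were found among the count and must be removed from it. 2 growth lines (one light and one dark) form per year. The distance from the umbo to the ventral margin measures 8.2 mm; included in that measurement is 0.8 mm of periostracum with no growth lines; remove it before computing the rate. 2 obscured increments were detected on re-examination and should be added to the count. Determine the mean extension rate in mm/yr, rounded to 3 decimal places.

After corrections the count is 113 − 5 + 2 = 110 growth lines.
Dividing by 2 growth lines per year: 110 / 2 = 55 years.
Net length = 8.2 − 0.8 = 7.4 mm.
7.4 mm over 55 years gives 7.4 / 55 ≈ 0.135 mm/yr.

0.135 mm/yr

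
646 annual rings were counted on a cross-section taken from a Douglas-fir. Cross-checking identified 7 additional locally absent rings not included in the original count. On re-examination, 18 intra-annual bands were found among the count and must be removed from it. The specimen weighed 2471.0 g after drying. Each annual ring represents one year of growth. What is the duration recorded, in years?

Correcting the raw count gives 646 − 18 + 7 = 635 true annual rings.
At one annual ring per year, that is 635 years.

635 yr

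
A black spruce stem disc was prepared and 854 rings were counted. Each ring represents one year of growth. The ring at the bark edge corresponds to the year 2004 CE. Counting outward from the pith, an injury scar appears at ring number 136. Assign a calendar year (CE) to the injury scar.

Between ring 136 and the bark edge there are 854 − 136 = 718 rings.
2004 − 718 = 1286 CE.

1286 CE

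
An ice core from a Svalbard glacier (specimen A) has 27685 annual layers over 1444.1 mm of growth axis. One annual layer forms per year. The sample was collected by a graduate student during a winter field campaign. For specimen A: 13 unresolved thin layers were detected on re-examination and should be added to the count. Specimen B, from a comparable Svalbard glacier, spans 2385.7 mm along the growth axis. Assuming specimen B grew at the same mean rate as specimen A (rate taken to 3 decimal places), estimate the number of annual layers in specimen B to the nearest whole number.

Specimen A: adjusted count: 27685 + 13 = 27698 annual layers.
A: Mean rate = 1444.1 mm / 27698 years ≈ 0.052 mm/year.
B spans 2385.7 / 0.052 = 45878.85 years ≈ 45879 annual layers.

45879 annual layers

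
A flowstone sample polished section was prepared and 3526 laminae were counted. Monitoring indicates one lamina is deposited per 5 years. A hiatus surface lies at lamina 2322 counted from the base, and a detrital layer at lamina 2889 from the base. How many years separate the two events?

Separation: 2889 − 2322 = 567 laminae.
567 laminae at 5 years each span 567 × 5 = 2835 years.

2835 years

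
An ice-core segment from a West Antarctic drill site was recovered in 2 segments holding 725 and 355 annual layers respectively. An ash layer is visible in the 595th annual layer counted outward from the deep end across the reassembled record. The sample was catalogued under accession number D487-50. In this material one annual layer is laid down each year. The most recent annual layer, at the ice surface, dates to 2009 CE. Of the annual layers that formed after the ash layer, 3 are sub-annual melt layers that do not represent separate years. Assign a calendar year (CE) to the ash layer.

1527 CE

Total annual layers = 725 + 355 = 1080.
Between annual layer 595 and the ice surface there are 1080 − 595 = 485 annual layers.
Removing the 3 false annual layers leaves 485 − 3 = 482 true annual layers beyond the ash layer.
The annual layer at the ice surface is 2009 CE, so the ash layer dates to 2009 − 482 = 1527 CE.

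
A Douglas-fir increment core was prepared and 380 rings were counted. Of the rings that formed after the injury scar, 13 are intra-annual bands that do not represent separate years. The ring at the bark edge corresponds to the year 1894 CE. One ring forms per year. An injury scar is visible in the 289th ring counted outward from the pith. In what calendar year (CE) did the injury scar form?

1816 CE

The injury scar sits at ring 289 from the pith, so 380 − 289 = 91 rings formed after it.
91 − 13 false = 78 true rings after the injury scar.
Counting back 78 years from 1894 CE places the injury scar in 1894 − 78 = 1816 CE.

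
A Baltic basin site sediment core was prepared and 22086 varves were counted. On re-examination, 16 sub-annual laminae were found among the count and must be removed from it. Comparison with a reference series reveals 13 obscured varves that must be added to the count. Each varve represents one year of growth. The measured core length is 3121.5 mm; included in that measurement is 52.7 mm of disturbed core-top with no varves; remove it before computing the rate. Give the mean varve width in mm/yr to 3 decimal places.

0.139 mm/yr

Adjusted count: 22086 − 16 + 13 = 22083 varves.
Net length = 3121.5 − 52.7 = 3068.8 mm.
Mean rate = 3068.8 mm / 22083 years ≈ 0.139 mm/yr.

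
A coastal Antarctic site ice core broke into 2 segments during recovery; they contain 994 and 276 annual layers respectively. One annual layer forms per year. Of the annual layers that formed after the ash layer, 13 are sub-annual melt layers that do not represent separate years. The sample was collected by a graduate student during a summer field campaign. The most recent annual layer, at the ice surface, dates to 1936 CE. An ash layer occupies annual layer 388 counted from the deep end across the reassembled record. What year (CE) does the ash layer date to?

Total annual layers = 994 + 276 = 1270.
The ash layer sits at annual layer 388 from the deep end, so 1270 − 388 = 882 annual layers formed after it.
Excluding 13 false annual layers: 882 − 13 = 869.
1936 − 869 = 1067 CE.

1067 CE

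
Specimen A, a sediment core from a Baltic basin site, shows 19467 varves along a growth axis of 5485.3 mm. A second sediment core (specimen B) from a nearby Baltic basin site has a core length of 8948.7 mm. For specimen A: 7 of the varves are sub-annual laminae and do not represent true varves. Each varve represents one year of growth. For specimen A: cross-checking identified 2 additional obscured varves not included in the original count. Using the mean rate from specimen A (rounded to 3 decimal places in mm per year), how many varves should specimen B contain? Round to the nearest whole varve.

31733 varves

Specimen A: adjusted count: 19467 − 7 + 2 = 19462 varves.
A: Extension rate ≈ 5485.3 / 19462 = 0.282 mm/year.
B spans 8948.7 / 0.282 = 31732.98 years ≈ 31733 varves.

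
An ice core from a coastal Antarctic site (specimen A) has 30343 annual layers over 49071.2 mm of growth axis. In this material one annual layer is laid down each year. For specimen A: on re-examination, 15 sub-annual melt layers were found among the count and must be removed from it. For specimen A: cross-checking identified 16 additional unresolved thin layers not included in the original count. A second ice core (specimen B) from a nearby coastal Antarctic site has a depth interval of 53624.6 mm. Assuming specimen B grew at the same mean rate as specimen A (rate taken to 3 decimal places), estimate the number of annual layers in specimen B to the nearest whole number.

Specimen A: correcting the raw count gives 30343 − 15 + 16 = 30344 true annual layers.
A: Extension rate ≈ 49071.2 / 30344 = 1.617 mm per year.
Specimen B: 53624.6 mm / 1.617 mm per year = 33163.02 years ≈ 33163 annual layers.

33163 annual layers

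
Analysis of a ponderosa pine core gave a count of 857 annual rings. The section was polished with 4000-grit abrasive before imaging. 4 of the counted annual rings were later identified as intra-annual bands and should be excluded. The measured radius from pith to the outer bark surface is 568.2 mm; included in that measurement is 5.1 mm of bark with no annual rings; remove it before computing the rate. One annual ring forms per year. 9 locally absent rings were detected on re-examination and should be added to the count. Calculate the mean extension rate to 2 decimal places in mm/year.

True annual ring count = 857 − 4 + 9 = 862.
The growth record spans 568.2 − 5.1 = 563.1 mm.
Mean rate = 563.1 mm / 862 years ≈ 0.65 mm/year.

0.65 mm/year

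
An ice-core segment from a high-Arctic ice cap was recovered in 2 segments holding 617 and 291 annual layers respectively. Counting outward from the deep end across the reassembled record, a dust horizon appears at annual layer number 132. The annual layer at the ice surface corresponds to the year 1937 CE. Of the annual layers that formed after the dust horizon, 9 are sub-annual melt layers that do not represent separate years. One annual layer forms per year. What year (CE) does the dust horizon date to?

Total annual layers = 617 + 291 = 908.
908 − 132 = 776 annual layers lie beyond the dust horizon toward the ice surface.
Excluding 9 false annual layers: 776 − 9 = 767.
Counting back 767 years from 1937 CE places the dust horizon in 1937 − 767 = 1170 CE.

1170 CE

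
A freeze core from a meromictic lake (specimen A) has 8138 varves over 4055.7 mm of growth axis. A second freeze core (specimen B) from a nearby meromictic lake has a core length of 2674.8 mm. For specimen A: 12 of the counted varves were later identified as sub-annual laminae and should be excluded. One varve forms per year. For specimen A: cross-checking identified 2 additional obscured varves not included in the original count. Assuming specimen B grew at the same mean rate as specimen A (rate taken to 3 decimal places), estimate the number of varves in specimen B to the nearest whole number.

Specimen A: true varve count = 8138 − 12 + 2 = 8128.
A: Extension rate ≈ 4055.7 / 8128 = 0.499 mm/yr.
For B, 2674.8 / 0.499 = 5360.32 years ≈ 5360 varves.

5360 varves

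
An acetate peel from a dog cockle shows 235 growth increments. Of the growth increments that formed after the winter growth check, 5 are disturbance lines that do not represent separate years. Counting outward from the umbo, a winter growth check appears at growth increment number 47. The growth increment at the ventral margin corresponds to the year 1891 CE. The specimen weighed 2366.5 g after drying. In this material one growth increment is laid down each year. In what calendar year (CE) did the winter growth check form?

1708 CE

The winter growth check sits at growth increment 47 from the umbo, so 235 − 47 = 188 growth increments formed after it.
Removing the 5 false growth increments leaves 188 − 5 = 183 true growth increments beyond the winter growth check.
Counting back 183 years from 1891 CE places the winter growth check in 1891 − 183 = 1708 CE.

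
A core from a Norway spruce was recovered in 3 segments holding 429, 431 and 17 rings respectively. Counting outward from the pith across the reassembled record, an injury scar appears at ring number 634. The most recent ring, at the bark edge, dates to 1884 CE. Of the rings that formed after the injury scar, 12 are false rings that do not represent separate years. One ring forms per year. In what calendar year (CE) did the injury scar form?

Total rings = 429 + 431 + 17 = 877.
The injury scar sits at ring 634 from the pith, so 877 − 634 = 243 rings formed after it.
Removing the 12 false rings leaves 243 − 12 = 231 true rings beyond the injury scar.
The ring at the bark edge is 1884 CE, so the injury scar dates to 1884 − 231 = 1653 CE.

1653 CE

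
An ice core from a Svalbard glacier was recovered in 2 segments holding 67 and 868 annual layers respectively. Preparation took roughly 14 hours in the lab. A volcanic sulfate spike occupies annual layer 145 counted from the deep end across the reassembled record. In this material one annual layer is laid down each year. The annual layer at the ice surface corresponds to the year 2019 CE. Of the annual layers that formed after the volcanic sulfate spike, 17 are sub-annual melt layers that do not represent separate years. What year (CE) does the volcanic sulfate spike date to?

Total annual layers = 67 + 868 = 935.
The volcanic sulfate spike sits at annual layer 145 from the deep end, so 935 − 145 = 790 annual layers formed after it.
Excluding 17 false annual layers: 790 − 17 = 773.
2019 − 773 = 1246 CE.

1246 CE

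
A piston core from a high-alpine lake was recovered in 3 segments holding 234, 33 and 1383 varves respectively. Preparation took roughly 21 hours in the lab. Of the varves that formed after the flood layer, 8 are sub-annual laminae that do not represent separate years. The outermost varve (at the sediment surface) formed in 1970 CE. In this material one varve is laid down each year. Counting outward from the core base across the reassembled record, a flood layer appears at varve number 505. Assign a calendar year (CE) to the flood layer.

833 CE

Total varves = 234 + 33 + 1383 = 1650.
1650 − 505 = 1145 varves lie beyond the flood layer toward the sediment surface.
1145 − 8 false = 1137 true varves after the flood layer.
The varve at the sediment surface is 1970 CE, so the flood layer dates to 1970 − 1137 = 833 CE.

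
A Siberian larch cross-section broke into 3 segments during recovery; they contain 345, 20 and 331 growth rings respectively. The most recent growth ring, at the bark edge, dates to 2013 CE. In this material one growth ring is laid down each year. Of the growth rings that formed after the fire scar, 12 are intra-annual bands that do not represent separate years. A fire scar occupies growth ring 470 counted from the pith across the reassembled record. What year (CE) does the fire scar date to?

1799 CE

Total growth rings = 345 + 20 + 331 = 696.
The fire scar sits at growth ring 470 from the pith, so 696 − 470 = 226 growth rings formed after it.
226 − 12 false = 214 true growth rings after the fire scar.
The growth ring at the bark edge is 2013 CE, so the fire scar dates to 2013 − 214 = 1799 CE.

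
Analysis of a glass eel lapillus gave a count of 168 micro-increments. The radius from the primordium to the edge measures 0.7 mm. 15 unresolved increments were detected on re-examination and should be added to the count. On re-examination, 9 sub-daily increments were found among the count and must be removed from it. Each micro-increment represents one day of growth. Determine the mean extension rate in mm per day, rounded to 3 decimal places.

0.004 mm per day

After corrections the count is 168 − 9 + 15 = 174 micro-increments.
0.7 mm over 174 days gives 0.7 / 174 ≈ 0.004 mm per day.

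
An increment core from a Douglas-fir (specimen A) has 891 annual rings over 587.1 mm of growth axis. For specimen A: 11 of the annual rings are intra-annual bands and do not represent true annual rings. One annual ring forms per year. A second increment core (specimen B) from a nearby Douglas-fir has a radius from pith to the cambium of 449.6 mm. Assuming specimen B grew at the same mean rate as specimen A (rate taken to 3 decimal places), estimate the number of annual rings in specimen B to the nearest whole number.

Specimen A: correcting the raw count gives 891 − 11 = 880 true annual rings.
A: 587.1 mm over 880 years gives 587.1 / 880 ≈ 0.667 mm/yr.
Specimen B: 449.6 mm / 0.667 mm per year = 674.06 years ≈ 674 annual rings.

674 annual rings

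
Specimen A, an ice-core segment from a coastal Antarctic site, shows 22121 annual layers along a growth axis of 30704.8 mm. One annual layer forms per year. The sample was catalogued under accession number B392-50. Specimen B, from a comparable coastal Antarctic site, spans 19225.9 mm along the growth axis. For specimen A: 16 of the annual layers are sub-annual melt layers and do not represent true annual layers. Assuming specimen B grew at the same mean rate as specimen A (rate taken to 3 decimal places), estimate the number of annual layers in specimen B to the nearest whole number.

Specimen A: correcting the raw count gives 22121 − 16 = 22105 true annual layers.
A: Mean rate = 30704.8 mm / 22105 years ≈ 1.389 mm per year.
B spans 19225.9 / 1.389 = 13841.54 years ≈ 13842 annual layers.

13842 annual layers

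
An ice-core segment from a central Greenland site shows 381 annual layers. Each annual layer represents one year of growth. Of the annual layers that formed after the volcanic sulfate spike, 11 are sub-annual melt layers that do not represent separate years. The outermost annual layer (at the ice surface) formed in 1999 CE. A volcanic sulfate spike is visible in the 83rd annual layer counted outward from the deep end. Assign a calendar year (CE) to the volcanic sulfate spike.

1712 CE

Between annual layer 83 and the ice surface there are 381 − 83 = 298 annual layers.
Excluding 11 false annual layers: 298 − 11 = 287.
Counting back 287 years from 1999 CE places the volcanic sulfate spike in 1999 − 287 = 1712 CE.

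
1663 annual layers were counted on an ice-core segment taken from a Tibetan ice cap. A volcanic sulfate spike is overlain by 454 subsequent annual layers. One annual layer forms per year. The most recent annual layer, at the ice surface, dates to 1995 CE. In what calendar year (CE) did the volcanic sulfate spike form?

There are 454 annual layers younger than the volcanic sulfate spike.
1995 − 454 = 1541 CE.

1541 CE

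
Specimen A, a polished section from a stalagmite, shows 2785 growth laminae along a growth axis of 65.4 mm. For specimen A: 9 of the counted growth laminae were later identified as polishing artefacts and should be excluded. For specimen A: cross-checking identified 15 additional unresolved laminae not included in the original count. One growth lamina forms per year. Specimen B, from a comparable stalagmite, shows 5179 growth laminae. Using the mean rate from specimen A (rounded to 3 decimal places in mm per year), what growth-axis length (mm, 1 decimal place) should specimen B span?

119.1 mm

Specimen A: true growth lamina count = 2785 − 9 + 15 = 2791.
A: 65.4 mm over 2791 years gives 65.4 / 2791 ≈ 0.023 mm/yr.
Length of B = 0.023 × 5179 = 119.1 mm.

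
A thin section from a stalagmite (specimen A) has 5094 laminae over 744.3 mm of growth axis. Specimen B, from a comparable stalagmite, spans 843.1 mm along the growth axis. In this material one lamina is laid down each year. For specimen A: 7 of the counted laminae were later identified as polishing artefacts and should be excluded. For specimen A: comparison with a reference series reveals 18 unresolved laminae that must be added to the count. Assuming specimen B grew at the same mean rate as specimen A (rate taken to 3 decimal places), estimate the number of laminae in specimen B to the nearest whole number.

5775 laminae

Specimen A: adjusted count: 5094 − 7 + 18 = 5105 laminae.
A: Mean rate = 744.3 mm / 5105 years ≈ 0.146 mm per year.
Specimen B: 843.1 mm / 0.146 mm per year = 5774.66 years ≈ 5775 laminae.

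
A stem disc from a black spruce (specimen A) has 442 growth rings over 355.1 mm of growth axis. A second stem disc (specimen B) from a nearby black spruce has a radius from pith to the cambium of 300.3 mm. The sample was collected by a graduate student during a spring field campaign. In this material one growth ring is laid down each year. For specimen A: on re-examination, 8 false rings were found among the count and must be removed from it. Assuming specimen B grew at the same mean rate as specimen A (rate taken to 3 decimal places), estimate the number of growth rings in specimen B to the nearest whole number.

367 growth rings

Specimen A: correcting the raw count gives 442 − 8 = 434 true growth rings.
A: Extension rate ≈ 355.1 / 434 = 0.818 mm/year.
For B, 300.3 / 0.818 = 367.11 years ≈ 367 growth rings.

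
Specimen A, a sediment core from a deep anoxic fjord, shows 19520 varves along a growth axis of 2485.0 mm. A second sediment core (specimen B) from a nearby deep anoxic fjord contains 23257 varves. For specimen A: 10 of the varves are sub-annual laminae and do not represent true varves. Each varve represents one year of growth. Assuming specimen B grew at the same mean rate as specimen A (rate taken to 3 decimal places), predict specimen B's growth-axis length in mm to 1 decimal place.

2953.6 mm

Specimen A: after corrections the count is 19520 − 10 = 19510 varves.
A: Mean rate = 2485.0 mm / 19510 years ≈ 0.127 mm/year.
B's length ≈ 0.127 × 23257 = 2953.6 mm.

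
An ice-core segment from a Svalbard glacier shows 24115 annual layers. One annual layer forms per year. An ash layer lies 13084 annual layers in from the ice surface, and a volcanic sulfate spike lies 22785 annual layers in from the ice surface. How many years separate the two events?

9701 years

The two markers are separated by 22785 − 13084 = 9701 annual layers.
That is 9701 years at one annual layer per year.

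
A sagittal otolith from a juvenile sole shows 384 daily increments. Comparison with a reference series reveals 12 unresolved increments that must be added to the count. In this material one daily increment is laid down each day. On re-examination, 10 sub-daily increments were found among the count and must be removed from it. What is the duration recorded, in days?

Correcting the raw count gives 384 − 10 + 12 = 386 true daily increments.
With a one-to-one daily increment periodicity this is 386 days.

386 d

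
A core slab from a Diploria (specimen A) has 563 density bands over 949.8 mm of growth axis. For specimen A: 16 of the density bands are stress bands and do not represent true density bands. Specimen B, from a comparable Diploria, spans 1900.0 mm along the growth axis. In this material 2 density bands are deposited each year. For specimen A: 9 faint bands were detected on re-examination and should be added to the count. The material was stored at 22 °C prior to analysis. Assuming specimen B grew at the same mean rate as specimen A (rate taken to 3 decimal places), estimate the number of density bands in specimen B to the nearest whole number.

1112 density bands

Specimen A: after corrections the count is 563 − 16 + 9 = 556 density bands.
Specimen A: 556 density bands at 2 per year is 556 / 2 = 278 years.
A: 949.8 mm over 278 years gives 949.8 / 278 ≈ 3.417 mm/yr.
B spans 1900.0 / 3.417 = 556.04 years; at 2 density bands per year that is 556.04 × 2 ≈ 1112 density bands.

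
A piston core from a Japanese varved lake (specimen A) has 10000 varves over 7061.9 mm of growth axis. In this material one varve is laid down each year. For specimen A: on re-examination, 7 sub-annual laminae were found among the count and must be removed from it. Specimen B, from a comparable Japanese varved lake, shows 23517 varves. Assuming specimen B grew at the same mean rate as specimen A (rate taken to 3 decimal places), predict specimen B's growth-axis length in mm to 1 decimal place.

16626.5 mm

Specimen A: after corrections the count is 10000 − 7 = 9993 varves.
A: 7061.9 mm over 9993 years gives 7061.9 / 9993 ≈ 0.707 mm per year.
B's length ≈ 0.707 × 23517 = 16626.5 mm.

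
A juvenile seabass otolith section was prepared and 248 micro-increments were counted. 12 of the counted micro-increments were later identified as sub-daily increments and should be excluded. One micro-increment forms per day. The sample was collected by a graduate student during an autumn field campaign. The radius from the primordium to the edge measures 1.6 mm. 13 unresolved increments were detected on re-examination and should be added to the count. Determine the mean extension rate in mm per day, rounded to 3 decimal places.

After corrections the count is 248 − 12 + 13 = 249 micro-increments.
Extension rate ≈ 1.6 / 249 = 0.006 mm per day.

0.006 mm per day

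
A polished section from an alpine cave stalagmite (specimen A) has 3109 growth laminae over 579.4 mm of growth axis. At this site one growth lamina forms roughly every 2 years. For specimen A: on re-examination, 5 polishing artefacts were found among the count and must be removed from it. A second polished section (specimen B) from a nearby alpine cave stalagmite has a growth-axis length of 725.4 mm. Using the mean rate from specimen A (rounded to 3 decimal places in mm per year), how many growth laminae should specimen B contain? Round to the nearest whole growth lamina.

Specimen A: correcting the raw count gives 3109 − 5 = 3104 true growth laminae.
Specimen A: at 2 years per growth lamina, 3104 × 2 = 6208 years.
A: 579.4 mm over 6208 years gives 579.4 / 6208 ≈ 0.093 mm/year.
For B, 725.4 / 0.093 = 7800.00 years; at 2 years per growth lamina that is 7800.00 / 2 ≈ 3900 growth laminae.

3900 growth laminae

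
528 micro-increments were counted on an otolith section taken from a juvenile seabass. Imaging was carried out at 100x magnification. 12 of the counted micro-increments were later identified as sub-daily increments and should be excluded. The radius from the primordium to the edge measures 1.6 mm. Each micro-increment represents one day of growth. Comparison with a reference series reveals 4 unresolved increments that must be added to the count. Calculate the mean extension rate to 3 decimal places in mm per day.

0.003 mm per day

After corrections the count is 528 − 12 + 4 = 520 micro-increments.
1.6 mm over 520 days gives 1.6 / 520 ≈ 0.003 mm per day.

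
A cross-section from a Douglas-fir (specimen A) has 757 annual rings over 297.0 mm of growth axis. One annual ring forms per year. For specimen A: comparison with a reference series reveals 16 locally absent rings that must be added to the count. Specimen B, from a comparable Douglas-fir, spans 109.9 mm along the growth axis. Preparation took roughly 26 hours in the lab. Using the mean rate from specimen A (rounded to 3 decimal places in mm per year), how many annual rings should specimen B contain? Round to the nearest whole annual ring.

Specimen A: adjusted count: 757 + 16 = 773 annual rings.
A: Extension rate ≈ 297.0 / 773 = 0.384 mm/yr.
For B, 109.9 / 0.384 = 286.20 years ≈ 286 annual rings.

286 annual rings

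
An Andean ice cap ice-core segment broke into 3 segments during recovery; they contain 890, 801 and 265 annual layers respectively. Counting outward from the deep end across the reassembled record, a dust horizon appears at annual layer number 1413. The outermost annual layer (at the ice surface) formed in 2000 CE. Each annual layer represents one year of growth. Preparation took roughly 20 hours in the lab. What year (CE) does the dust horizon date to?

1457 CE

Total annual layers = 890 + 801 + 265 = 1956.
The dust horizon sits at annual layer 1413 from the deep end, so 1956 − 1413 = 543 annual layers formed after it.
2000 − 543 = 1457 CE.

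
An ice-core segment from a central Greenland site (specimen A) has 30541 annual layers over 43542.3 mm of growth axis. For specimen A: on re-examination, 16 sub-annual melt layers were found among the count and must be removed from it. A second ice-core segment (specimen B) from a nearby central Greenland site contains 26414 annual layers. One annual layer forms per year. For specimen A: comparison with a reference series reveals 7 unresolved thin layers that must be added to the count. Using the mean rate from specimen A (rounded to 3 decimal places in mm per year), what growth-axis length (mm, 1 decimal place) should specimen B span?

37666.4 mm

Specimen A: correcting the raw count gives 30541 − 16 + 7 = 30532 true annual layers.
A: Mean rate = 43542.3 mm / 30532 years ≈ 1.426 mm/year.
For B, 1.426 mm/year × 26414 years = 37666.4 mm.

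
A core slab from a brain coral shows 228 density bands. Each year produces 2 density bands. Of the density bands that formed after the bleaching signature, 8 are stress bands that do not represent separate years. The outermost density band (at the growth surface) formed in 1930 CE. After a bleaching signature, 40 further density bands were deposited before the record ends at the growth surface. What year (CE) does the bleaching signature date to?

40 density bands post-date the bleaching signature.
Removing the 8 false density bands leaves 40 − 8 = 32 true density bands beyond the bleaching signature.
Dividing by 2 density bands per year: 32 / 2 = 16 years.
1930 − 16 = 1914 CE.

1914 CE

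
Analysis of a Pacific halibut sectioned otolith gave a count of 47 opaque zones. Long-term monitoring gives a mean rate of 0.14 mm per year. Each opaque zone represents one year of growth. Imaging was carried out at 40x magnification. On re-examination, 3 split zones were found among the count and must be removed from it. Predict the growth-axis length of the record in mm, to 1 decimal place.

True opaque zone count = 47 − 3 = 44.
44 years at 0.14 mm/year gives 0.14 × 44 = 6.2 mm.

6.2 mm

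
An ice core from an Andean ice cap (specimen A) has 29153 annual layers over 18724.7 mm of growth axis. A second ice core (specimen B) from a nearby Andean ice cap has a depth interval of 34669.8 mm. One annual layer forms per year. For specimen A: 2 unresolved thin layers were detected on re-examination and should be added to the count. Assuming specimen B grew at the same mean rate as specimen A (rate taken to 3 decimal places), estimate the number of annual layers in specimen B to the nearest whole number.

54003 annual layers

Specimen A: correcting the raw count gives 29153 + 2 = 29155 true annual layers.
A: 18724.7 mm over 29155 years gives 18724.7 / 29155 ≈ 0.642 mm per year.
B spans 34669.8 / 0.642 = 54002.80 years ≈ 54003 annual layers.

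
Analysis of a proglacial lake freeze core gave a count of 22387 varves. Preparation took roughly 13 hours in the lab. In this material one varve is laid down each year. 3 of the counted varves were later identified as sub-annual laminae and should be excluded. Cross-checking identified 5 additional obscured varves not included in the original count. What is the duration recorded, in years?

22389 yr

True varve count = 22387 − 3 + 5 = 22389.
One varve per year makes the duration 22389 years.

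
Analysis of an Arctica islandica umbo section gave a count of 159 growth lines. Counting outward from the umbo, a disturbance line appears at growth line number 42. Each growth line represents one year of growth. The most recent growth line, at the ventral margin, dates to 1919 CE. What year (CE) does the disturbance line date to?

Between growth line 42 and the ventral margin there are 159 − 42 = 117 growth lines.
1919 − 117 = 1802 CE.

1802 CE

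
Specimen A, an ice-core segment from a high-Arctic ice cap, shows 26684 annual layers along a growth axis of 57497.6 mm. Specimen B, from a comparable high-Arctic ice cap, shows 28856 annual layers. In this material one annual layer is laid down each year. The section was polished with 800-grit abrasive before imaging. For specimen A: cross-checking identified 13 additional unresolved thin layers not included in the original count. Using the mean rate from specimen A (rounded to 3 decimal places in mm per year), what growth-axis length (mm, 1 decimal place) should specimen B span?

62155.8 mm

Specimen A: adjusted count: 26684 + 13 = 26697 annual layers.
A: Mean rate = 57497.6 mm / 26697 years ≈ 2.154 mm/year.
B's length ≈ 2.154 × 28856 = 62155.8 mm.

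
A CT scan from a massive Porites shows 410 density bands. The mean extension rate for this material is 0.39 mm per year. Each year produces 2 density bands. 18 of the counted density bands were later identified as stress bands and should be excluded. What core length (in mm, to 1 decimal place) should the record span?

76.4 mm

Adjusted count: 410 − 18 = 392 density bands.
Dividing by 2 density bands per year: 392 / 2 = 196 years.
Length ≈ 0.39 × 196 = 76.4 mm.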